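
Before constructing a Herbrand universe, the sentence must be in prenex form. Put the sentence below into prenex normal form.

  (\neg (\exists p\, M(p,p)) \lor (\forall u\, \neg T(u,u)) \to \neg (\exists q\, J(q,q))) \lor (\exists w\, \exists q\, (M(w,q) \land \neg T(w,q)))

\exists p\, \exists u\, \forall q\, \exists w\, \exists z\, (M(p,p) \land T(u,u) \lor \neg J(q,q) \lor M(w,z) \land \neg T(w,z))

Rewrite implications/biconditionals: A → B as ¬A ∨ B.
  \neg (\neg (\exists p\, M(p,p)) \lor (\forall u\, \neg T(u,u))) \lor \neg (\exists q\, J(q,q)) \lor (\exists w\, \exists q\, (M(w,q) \land \neg T(w,q)))
Move each ¬ inward, flipping quantifiers it crosses:
  (\exists p\, M(p,p)) \land (\exists u\, T(u,u)) \lor (\forall q\, \neg J(q,q)) \lor (\exists w\, \exists q\, (M(w,q) \land \neg T(w,q)))
Standardize variables apart so no two quantifiers bind the same name: q↦z.
  (\exists p\, M(p,p)) \land (\exists u\, T(u,u)) \lor (\forall q\, \neg J(q,q)) \lor (\exists w\, \exists z\, (M(w,z) \land \neg T(w,z)))
Pull the quantifiers to the front (each side's bound variable is not free in the other side):
  \exists p\, \exists u\, \forall q\, \exists w\, \exists z\, (M(p,p) \land T(u,u) \lor \neg J(q,q) \lor M(w,z) \land \neg T(w,z))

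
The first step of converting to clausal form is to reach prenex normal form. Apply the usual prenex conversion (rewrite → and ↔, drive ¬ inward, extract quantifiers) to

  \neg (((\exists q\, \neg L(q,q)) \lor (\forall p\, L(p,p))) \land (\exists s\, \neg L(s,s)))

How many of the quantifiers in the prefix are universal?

2

Drive negations inward (¬∀x A ≡ ∃x ¬A, ¬∃x A ≡ ∀x ¬A, De Morgan for ∧/∨):
  (\forall q\, L(q,q)) \land (\exists p\, \neg L(p,p)) \lor (\forall s\, L(s,s))
All bound variables are already distinct, so no renaming is needed.
Pull the quantifiers to the front (each side's bound variable is not free in the other side):
  \forall q\, \exists p\, \forall s\, (L(q,q) \land \neg L(p,p) \lor L(s,s))
The prefix is \forall q \exists p \forall s: 2 universal, 1 existential.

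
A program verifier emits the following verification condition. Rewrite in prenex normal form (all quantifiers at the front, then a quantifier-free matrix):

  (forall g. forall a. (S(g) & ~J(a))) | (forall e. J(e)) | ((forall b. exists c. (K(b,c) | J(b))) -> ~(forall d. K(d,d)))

forall g. forall a. forall e. exists b. forall c. exists d. (S(g) & ~J(a) | J(e) | ~K(b,c) & ~J(b) | ~K(d,d))

First replace A → B with ¬A ∨ B.
  (forall g. forall a. (S(g) & ~J(a))) | (forall e. J(e)) | ~(forall b. exists c. (K(b,c) | J(b))) | ~(forall d. K(d,d))
Drive negations inward (¬∀x A ≡ ∃x ¬A, ¬∃x A ≡ ∀x ¬A, De Morgan for ∧/∨):
  (forall g. forall a. (S(g) & ~J(a))) | (forall e. J(e)) | (exists b. forall c. (~K(b,c) & ~J(b))) | (exists d. ~K(d,d))
Extract every quantifier outward, since the variables are now distinct and don't occur free across branches:
  forall g. forall a. forall e. exists b. forall c. exists d. (S(g) & ~J(a) | J(e) | ~K(b,c) & ~J(b) | ~K(d,d))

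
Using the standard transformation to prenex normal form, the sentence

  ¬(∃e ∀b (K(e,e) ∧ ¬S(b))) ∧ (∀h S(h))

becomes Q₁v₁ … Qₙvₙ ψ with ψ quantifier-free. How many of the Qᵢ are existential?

Move each ¬ inward, flipping quantifiers it crosses:
  (∀e ∃b (¬K(e,e) ∨ S(b))) ∧ (∀h S(h))
Finally move all quantifiers to the prefix:
  ∀e ∃b ∀h ((¬K(e,e) ∨ S(b)) ∧ S(h))
The prefix is ∀e ∃b ∀h: 2 universal, 1 existential.

1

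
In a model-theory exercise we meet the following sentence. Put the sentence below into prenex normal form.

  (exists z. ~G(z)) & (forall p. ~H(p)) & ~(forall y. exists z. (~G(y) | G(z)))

Move each ¬ inward, flipping quantifiers it crosses:
  (exists z. ~G(z)) & (forall p. ~H(p)) & (exists y. forall z. (G(y) & ~G(z)))
Give each quantifier a distinct variable: z↦x1.
  (exists z. ~G(z)) & (forall p. ~H(p)) & (exists y. forall x1. (G(y) & ~G(x1)))
Pull the quantifiers to the front (each side's bound variable is not free in the other side):
  exists z. forall p. exists y. forall x1. (~G(z) & ~H(p) & G(y) & ~G(x1))

exists z. forall p. exists y. forall x1. (~G(z) & ~H(p) & G(y) & ~G(x1))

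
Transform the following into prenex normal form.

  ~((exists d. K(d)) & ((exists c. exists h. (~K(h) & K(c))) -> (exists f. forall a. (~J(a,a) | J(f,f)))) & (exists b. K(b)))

forall d. exists c. exists h. forall f. exists a. forall b. (~K(d) | ~K(h) & K(c) & J(a,a) & ~J(f,f) | ~K(b))

Eliminate → and ↔ using ¬ and ∨.
  ~((exists d. K(d)) & (~(exists c. exists h. (~K(h) & K(c))) | (exists f. forall a. (~J(a,a) | J(f,f)))) & (exists b. K(b)))
Drive negations inward (¬∀x A ≡ ∃x ¬A, ¬∃x A ≡ ∀x ¬A, De Morgan for ∧/∨):
  (forall d. ~K(d)) | (exists c. exists h. (~K(h) & K(c))) & (forall f. exists a. (J(a,a) & ~J(f,f))) | (forall b. ~K(b))
Pull the quantifiers to the front (each side's bound variable is not free in the other side):
  forall d. exists c. exists h. forall f. exists a. forall b. (~K(d) | ~K(h) & K(c) & J(a,a) & ~J(f,f) | ~K(b))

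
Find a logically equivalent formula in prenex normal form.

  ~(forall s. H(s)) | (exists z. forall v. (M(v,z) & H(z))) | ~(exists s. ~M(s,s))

Push ¬ through the quantifiers and connectives to reach negation normal form:
  (exists s. ~H(s)) | (exists z. forall v. (M(v,z) & H(z))) | (forall s. M(s,s))
Standardize variables apart so no two quantifiers bind the same name: s↦y1.
  (exists s. ~H(s)) | (exists z. forall v. (M(v,z) & H(z))) | (forall y1. M(y1,y1))
Finally move all quantifiers to the prefix:
  exists s. exists z. forall v. forall y1. (~H(s) | M(v,z) & H(z) | M(y1,y1))

exists s. exists z. forall v. forall y1. (~H(s) | M(v,z) & H(z) | M(y1,y1))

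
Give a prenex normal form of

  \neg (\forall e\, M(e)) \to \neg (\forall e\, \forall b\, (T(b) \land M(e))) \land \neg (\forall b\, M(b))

First replace A → B with ¬A ∨ B.
  \neg \neg (\forall e\, M(e)) \lor \neg (\forall e\, \forall b\, (T(b) \land M(e))) \land \neg (\forall b\, M(b))
Move each ¬ inward, flipping quantifiers it crosses:
  (\forall e\, M(e)) \lor (\exists e\, \exists b\, (\neg T(b) \lor \neg M(e))) \land (\exists b\, \neg M(b))
Give each quantifier a distinct variable: e↦y1, b↦s.
  (\forall e\, M(e)) \lor (\exists y1\, \exists b\, (\neg T(b) \lor \neg M(y1))) \land (\exists s\, \neg M(s))
Finally move all quantifiers to the prefix:
  \forall e\, \exists y1\, \exists b\, \exists s\, (M(e) \lor (\neg T(b) \lor \neg M(y1)) \land \neg M(s))

\forall e\, \exists y1\, \exists b\, \exists s\, (M(e) \lor (\neg T(b) \lor \neg M(y1)) \land \neg M(s))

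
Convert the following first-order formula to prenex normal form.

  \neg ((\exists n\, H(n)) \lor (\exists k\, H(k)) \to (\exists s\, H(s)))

First replace A → B with ¬A ∨ B.
  \neg (\neg ((\exists n\, H(n)) \lor (\exists k\, H(k))) \lor (\exists s\, H(s)))
Move each ¬ inward, flipping quantifiers it crosses:
  ((\exists n\, H(n)) \lor (\exists k\, H(k))) \land (\forall s\, \neg H(s))
All bound variables are already distinct, so no renaming is needed.
Pull the quantifiers to the front (each side's bound variable is not free in the other side):
  \exists n\, \exists k\, \forall s\, ((H(n) \lor H(k)) \land \neg H(s))

\exists n\, \exists k\, \forall s\, ((H(n) \lor H(k)) \land \neg H(s))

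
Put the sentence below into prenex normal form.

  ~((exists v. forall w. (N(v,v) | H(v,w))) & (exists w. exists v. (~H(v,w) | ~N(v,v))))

Push ¬ through the quantifiers and connectives to reach negation normal form:
  (forall v. exists w. (~N(v,v) & ~H(v,w))) | (forall w. forall v. (H(v,w) & N(v,v)))
Give each quantifier a distinct variable: w↦c, v↦p.
  (forall v. exists w. (~N(v,v) & ~H(v,w))) | (forall c. forall p. (H(p,c) & N(p,p)))
Extract every quantifier outward, since the variables are now distinct and don't occur free across branches:
  forall v. exists w. forall c. forall p. (~N(v,v) & ~H(v,w) | H(p,c) & N(p,p))

forall v. exists w. forall c. forall p. (~N(v,v) & ~H(v,w) | H(p,c) & N(p,p))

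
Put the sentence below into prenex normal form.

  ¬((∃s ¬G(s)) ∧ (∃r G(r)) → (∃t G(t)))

∃s ∃r ∀t (¬G(s) ∧ G(r) ∧ ¬G(t))

First replace A → B with ¬A ∨ B.
  ¬(¬((∃s ¬G(s)) ∧ (∃r G(r))) ∨ (∃t G(t)))
Move each ¬ inward, flipping quantifiers it crosses:
  (∃s ¬G(s)) ∧ (∃r G(r)) ∧ (∀t ¬G(t))
All bound variables are already distinct, so no renaming is needed.
Finally move all quantifiers to the prefix:
  ∃s ∃r ∀t (¬G(s) ∧ G(r) ∧ ¬G(t))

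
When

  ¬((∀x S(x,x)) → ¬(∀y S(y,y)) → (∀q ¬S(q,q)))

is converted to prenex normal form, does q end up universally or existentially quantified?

existential

First replace A → B with ¬A ∨ B.
  ¬(¬(∀x S(x,x)) ∨ ¬¬(∀y S(y,y)) ∨ (∀q ¬S(q,q)))
Push ¬ through the quantifiers and connectives to reach negation normal form:
  (∀x S(x,x)) ∧ (∃y ¬S(y,y)) ∧ (∃q S(q,q))
All bound variables are already distinct, so no renaming is needed.
Pull the quantifiers to the front (each side's bound variable is not free in the other side):
  ∀x ∃y ∃q (S(x,x) ∧ ¬S(y,y) ∧ S(q,q))
The quantifier ∀q sits under an odd number of negations (counting the antecedent side of each →), so it flips to ∃q.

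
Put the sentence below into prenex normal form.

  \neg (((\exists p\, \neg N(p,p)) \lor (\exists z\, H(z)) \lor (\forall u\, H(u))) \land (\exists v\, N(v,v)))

Drive negations inward (¬∀x A ≡ ∃x ¬A, ¬∃x A ≡ ∀x ¬A, De Morgan for ∧/∨):
  (\forall p\, N(p,p)) \land (\forall z\, \neg H(z)) \land (\exists u\, \neg H(u)) \lor (\forall v\, \neg N(v,v))
All bound variables are already distinct, so no renaming is needed.
Pull the quantifiers to the front (each side's bound variable is not free in the other side):
  \forall p\, \forall z\, \exists u\, \forall v\, (N(p,p) \land \neg H(z) \land \neg H(u) \lor \neg N(v,v))

\forall p\, \forall z\, \exists u\, \forall v\, (N(p,p) \land \neg H(z) \land \neg H(u) \lor \neg N(v,v))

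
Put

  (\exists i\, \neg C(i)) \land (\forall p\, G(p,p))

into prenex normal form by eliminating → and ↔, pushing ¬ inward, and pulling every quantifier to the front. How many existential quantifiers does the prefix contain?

Finally move all quantifiers to the prefix:
  \exists i\, \forall p\, (\neg C(i) \land G(p,p))
The prefix is \exists i \forall p: 1 universal, 1 existential.

1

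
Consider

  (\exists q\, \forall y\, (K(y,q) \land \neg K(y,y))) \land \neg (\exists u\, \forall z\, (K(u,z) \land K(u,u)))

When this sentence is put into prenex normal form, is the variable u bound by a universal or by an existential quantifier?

Drive negations inward (¬∀x A ≡ ∃x ¬A, ¬∃x A ≡ ∀x ¬A, De Morgan for ∧/∨):
  (\exists q\, \forall y\, (K(y,q) \land \neg K(y,y))) \land (\forall u\, \exists z\, (\neg K(u,z) \lor \neg K(u,u)))
Extract every quantifier outward, since the variables are now distinct and don't occur free across branches:
  \exists q\, \forall y\, \forall u\, \exists z\, (K(y,q) \land \neg K(y,y) \land (\neg K(u,z) \lor \neg K(u,u)))
The quantifier \exists u sits under an odd number of negations, so it flips to \forall u.

universal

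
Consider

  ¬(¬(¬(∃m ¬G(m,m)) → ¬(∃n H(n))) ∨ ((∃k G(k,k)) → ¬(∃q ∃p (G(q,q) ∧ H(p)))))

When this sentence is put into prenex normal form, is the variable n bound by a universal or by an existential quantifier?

universal

Rewrite implications/biconditionals: A → B as ¬A ∨ B.
  ¬(¬(¬¬(∃m ¬G(m,m)) ∨ ¬(∃n H(n))) ∨ ¬(∃k G(k,k)) ∨ ¬(∃q ∃p (G(q,q) ∧ H(p))))
Drive negations inward (¬∀x A ≡ ∃x ¬A, ¬∃x A ≡ ∀x ¬A, De Morgan for ∧/∨):
  ((∃m ¬G(m,m)) ∨ (∀n ¬H(n))) ∧ (∃k G(k,k)) ∧ (∃q ∃p (G(q,q) ∧ H(p)))
All bound variables are already distinct, so no renaming is needed.
Finally move all quantifiers to the prefix:
  ∃m ∀n ∃k ∃q ∃p ((¬G(m,m) ∨ ¬H(n)) ∧ G(k,k) ∧ G(q,q) ∧ H(p))
The quantifier ∃n sits under an odd number of negations (counting the antecedent side of each →), so it flips to ∀n.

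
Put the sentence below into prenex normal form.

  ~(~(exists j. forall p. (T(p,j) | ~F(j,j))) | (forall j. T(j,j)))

Push ¬ through the quantifiers and connectives to reach negation normal form:
  (exists j. forall p. (T(p,j) | ~F(j,j))) & (exists j. ~T(j,j))
Standardize variables apart so no two quantifiers bind the same name: j↦w1.
  (exists j. forall p. (T(p,j) | ~F(j,j))) & (exists w1. ~T(w1,w1))
Extract every quantifier outward, since the variables are now distinct and don't occur free across branches:
  exists j. forall p. exists w1. ((T(p,j) | ~F(j,j)) & ~T(w1,w1))

exists j. forall p. exists w1. ((T(p,j) | ~F(j,j)) & ~T(w1,w1))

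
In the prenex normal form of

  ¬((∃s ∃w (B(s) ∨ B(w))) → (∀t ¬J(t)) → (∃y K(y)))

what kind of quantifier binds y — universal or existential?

Rewrite implications/biconditionals: A → B as ¬A ∨ B.
  ¬(¬(∃s ∃w (B(s) ∨ B(w))) ∨ ¬(∀t ¬J(t)) ∨ (∃y K(y)))
Push ¬ through the quantifiers and connectives to reach negation normal form:
  (∃s ∃w (B(s) ∨ B(w))) ∧ (∀t ¬J(t)) ∧ (∀y ¬K(y))
All bound variables are already distinct, so no renaming is needed.
Finally move all quantifiers to the prefix:
  ∃s ∃w ∀t ∀y ((B(s) ∨ B(w)) ∧ ¬J(t) ∧ ¬K(y))
The quantifier ∃y sits under an odd number of negations (counting the antecedent side of each →), so it flips to ∀y.

universal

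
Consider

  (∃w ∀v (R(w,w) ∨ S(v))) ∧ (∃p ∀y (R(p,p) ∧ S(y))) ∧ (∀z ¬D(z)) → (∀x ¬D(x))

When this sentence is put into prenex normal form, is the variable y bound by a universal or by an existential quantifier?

existential

Rewrite implications/biconditionals: A → B as ¬A ∨ B.
  ¬((∃w ∀v (R(w,w) ∨ S(v))) ∧ (∃p ∀y (R(p,p) ∧ S(y))) ∧ (∀z ¬D(z))) ∨ (∀x ¬D(x))
Push ¬ through the quantifiers and connectives to reach negation normal form:
  (∀w ∃v (¬R(w,w) ∧ ¬S(v))) ∨ (∀p ∃y (¬R(p,p) ∨ ¬S(y))) ∨ (∃z D(z)) ∨ (∀x ¬D(x))
Pull the quantifiers to the front (each side's bound variable is not free in the other side):
  ∀w ∃v ∀p ∃y ∃z ∀x (¬R(w,w) ∧ ¬S(v) ∨ ¬R(p,p) ∨ ¬S(y) ∨ D(z) ∨ ¬D(x))
The quantifier ∀y sits under an odd number of negations (counting the antecedent side of each →), so it flips to ∃y.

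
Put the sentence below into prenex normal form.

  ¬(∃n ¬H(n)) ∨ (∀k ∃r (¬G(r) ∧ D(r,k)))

Move each ¬ inward, flipping quantifiers it crosses:
  (∀n H(n)) ∨ (∀k ∃r (¬G(r) ∧ D(r,k)))
Finally move all quantifiers to the prefix:
  ∀n ∀k ∃r (H(n) ∨ ¬G(r) ∧ D(r,k))

∀n ∀k ∃r (H(n) ∨ ¬G(r) ∧ D(r,k))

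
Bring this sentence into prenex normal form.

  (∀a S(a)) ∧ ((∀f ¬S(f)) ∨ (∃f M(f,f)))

Standardize variables apart so no two quantifiers bind the same name: f↦w1.
  (∀a S(a)) ∧ ((∀f ¬S(f)) ∨ (∃w1 M(w1,w1)))
Finally move all quantifiers to the prefix:
  ∀a ∀f ∃w1 (S(a) ∧ (¬S(f) ∨ M(w1,w1)))

∀a ∀f ∃w1 (S(a) ∧ (¬S(f) ∨ M(w1,w1)))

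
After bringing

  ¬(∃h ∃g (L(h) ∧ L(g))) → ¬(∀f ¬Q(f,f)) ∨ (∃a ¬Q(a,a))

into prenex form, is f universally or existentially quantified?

First replace A → B with ¬A ∨ B.
  ¬¬(∃h ∃g (L(h) ∧ L(g))) ∨ ¬(∀f ¬Q(f,f)) ∨ (∃a ¬Q(a,a))
Drive negations inward (¬∀x A ≡ ∃x ¬A, ¬∃x A ≡ ∀x ¬A, De Morgan for ∧/∨):
  (∃h ∃g (L(h) ∧ L(g))) ∨ (∃f Q(f,f)) ∨ (∃a ¬Q(a,a))
All bound variables are already distinct, so no renaming is needed.
Extract every quantifier outward, since the variables are now distinct and don't occur free across branches:
  ∃h ∃g ∃f ∃a (L(h) ∧ L(g) ∨ Q(f,f) ∨ ¬Q(a,a))
The quantifier ∀f sits under an odd number of negations (counting the antecedent side of each →), so it flips to ∃f.

existential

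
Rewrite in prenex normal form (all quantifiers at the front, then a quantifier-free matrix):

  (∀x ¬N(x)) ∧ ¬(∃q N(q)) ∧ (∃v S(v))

∀x ∀q ∃v (¬N(x) ∧ ¬N(q) ∧ S(v))

Move each ¬ inward, flipping quantifiers it crosses:
  (∀x ¬N(x)) ∧ (∀q ¬N(q)) ∧ (∃v S(v))
All bound variables are already distinct, so no renaming is needed.
Extract every quantifier outward, since the variables are now distinct and don't occur free across branches:
  ∀x ∀q ∃v (¬N(x) ∧ ¬N(q) ∧ S(v))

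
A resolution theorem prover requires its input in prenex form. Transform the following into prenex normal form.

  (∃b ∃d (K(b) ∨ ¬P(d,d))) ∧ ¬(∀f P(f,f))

Move each ¬ inward, flipping quantifiers it crosses:
  (∃b ∃d (K(b) ∨ ¬P(d,d))) ∧ (∃f ¬P(f,f))
All bound variables are already distinct, so no renaming is needed.
Pull the quantifiers to the front (each side's bound variable is not free in the other side):
  ∃b ∃d ∃f ((K(b) ∨ ¬P(d,d)) ∧ ¬P(f,f))

∃b ∃d ∃f ((K(b) ∨ ¬P(d,d)) ∧ ¬P(f,f))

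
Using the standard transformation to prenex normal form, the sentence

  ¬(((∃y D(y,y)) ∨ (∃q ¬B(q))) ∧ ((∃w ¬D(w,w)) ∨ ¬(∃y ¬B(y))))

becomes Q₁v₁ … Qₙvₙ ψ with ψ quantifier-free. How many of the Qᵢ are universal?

Drive negations inward (¬∀x A ≡ ∃x ¬A, ¬∃x A ≡ ∀x ¬A, De Morgan for ∧/∨):
  (∀y ¬D(y,y)) ∧ (∀q B(q)) ∨ (∀w D(w,w)) ∧ (∃y ¬B(y))
Rename bound variables to avoid capture: y↦u1.
  (∀y ¬D(y,y)) ∧ (∀q B(q)) ∨ (∀w D(w,w)) ∧ (∃u1 ¬B(u1))
Pull the quantifiers to the front (each side's bound variable is not free in the other side):
  ∀y ∀q ∀w ∃u1 (¬D(y,y) ∧ B(q) ∨ D(w,w) ∧ ¬B(u1))
The prefix is ∀y ∀q ∀w ∃u1: 3 universal, 1 existential.

3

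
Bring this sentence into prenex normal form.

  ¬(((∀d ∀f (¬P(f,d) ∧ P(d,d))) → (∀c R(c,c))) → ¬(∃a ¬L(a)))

∃d ∃f ∀c ∃a ((P(f,d) ∨ ¬P(d,d) ∨ R(c,c)) ∧ ¬L(a))

Rewrite implications/biconditionals: A → B as ¬A ∨ B.
  ¬(¬(¬(∀d ∀f (¬P(f,d) ∧ P(d,d))) ∨ (∀c R(c,c))) ∨ ¬(∃a ¬L(a)))
Push ¬ through the quantifiers and connectives to reach negation normal form:
  ((∃d ∃f (P(f,d) ∨ ¬P(d,d))) ∨ (∀c R(c,c))) ∧ (∃a ¬L(a))
All bound variables are already distinct, so no renaming is needed.
Pull the quantifiers to the front (each side's bound variable is not free in the other side):
  ∃d ∃f ∀c ∃a ((P(f,d) ∨ ¬P(d,d) ∨ R(c,c)) ∧ ¬L(a))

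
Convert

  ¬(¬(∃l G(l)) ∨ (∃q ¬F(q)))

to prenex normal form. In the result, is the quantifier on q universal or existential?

universal

Move each ¬ inward, flipping quantifiers it crosses:
  (∃l G(l)) ∧ (∀q F(q))
Pull the quantifiers to the front (each side's bound variable is not free in the other side):
  ∃l ∀q (G(l) ∧ F(q))
The quantifier ∃q sits under an odd number of negations, so it flips to ∀q.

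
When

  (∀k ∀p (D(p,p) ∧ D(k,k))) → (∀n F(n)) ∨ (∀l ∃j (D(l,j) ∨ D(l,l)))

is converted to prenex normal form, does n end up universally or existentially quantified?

Rewrite implications/biconditionals: A → B as ¬A ∨ B.
  ¬(∀k ∀p (D(p,p) ∧ D(k,k))) ∨ (∀n F(n)) ∨ (∀l ∃j (D(l,j) ∨ D(l,l)))
Push ¬ through the quantifiers and connectives to reach negation normal form:
  (∃k ∃p (¬D(p,p) ∨ ¬D(k,k))) ∨ (∀n F(n)) ∨ (∀l ∃j (D(l,j) ∨ D(l,l)))
All bound variables are already distinct, so no renaming is needed.
Extract every quantifier outward, since the variables are now distinct and don't occur free across branches:
  ∃k ∃p ∀n ∀l ∃j (¬D(p,p) ∨ ¬D(k,k) ∨ F(n) ∨ D(l,j) ∨ D(l,l))
The quantifier ∀n sits under an even number of negations (counting the antecedent side of each →), so it remains universal.

universal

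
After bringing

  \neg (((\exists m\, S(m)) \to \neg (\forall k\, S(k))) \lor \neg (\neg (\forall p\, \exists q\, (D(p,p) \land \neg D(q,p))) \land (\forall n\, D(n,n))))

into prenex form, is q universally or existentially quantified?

Eliminate → and ↔ using ¬ and ∨.
  \neg (\neg (\exists m\, S(m)) \lor \neg (\forall k\, S(k)) \lor \neg (\neg (\forall p\, \exists q\, (D(p,p) \land \neg D(q,p))) \land (\forall n\, D(n,n))))
Move each ¬ inward, flipping quantifiers it crosses:
  (\exists m\, S(m)) \land (\forall k\, S(k)) \land (\exists p\, \forall q\, (\neg D(p,p) \lor D(q,p))) \land (\forall n\, D(n,n))
Finally move all quantifiers to the prefix:
  \exists m\, \forall k\, \exists p\, \forall q\, \forall n\, (S(m) \land S(k) \land (\neg D(p,p) \lor D(q,p)) \land D(n,n))
The quantifier \exists q sits under an odd number of negations (counting the antecedent side of each →), so it flips to \forall q.

universal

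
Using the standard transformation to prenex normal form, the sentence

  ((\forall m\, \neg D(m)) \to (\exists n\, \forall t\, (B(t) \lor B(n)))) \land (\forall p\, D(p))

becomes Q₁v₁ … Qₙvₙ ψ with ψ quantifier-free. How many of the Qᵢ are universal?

2

Rewrite implications/biconditionals: A → B as ¬A ∨ B.
  (\neg (\forall m\, \neg D(m)) \lor (\exists n\, \forall t\, (B(t) \lor B(n)))) \land (\forall p\, D(p))
Push ¬ through the quantifiers and connectives to reach negation normal form:
  ((\exists m\, D(m)) \lor (\exists n\, \forall t\, (B(t) \lor B(n)))) \land (\forall p\, D(p))
Extract every quantifier outward, since the variables are now distinct and don't occur free across branches:
  \exists m\, \exists n\, \forall t\, \forall p\, ((D(m) \lor B(t) \lor B(n)) \land D(p))
The prefix is \exists m \exists n \forall t \forall p: 2 universal, 2 existential.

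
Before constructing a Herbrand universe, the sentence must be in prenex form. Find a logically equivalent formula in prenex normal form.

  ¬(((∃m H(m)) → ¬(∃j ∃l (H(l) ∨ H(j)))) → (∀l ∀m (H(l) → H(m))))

∀m ∀j ∀l ∃v1 ∃b ((¬H(m) ∨ ¬H(l) ∧ ¬H(j)) ∧ H(v1) ∧ ¬H(b))

First replace A → B with ¬A ∨ B.
  ¬(¬(¬(∃m H(m)) ∨ ¬(∃j ∃l (H(l) ∨ H(j)))) ∨ (∀l ∀m (¬H(l) ∨ H(m))))
Push ¬ through the quantifiers and connectives to reach negation normal form:
  ((∀m ¬H(m)) ∨ (∀j ∀l (¬H(l) ∧ ¬H(j)))) ∧ (∃l ∃m (H(l) ∧ ¬H(m)))
Give each quantifier a distinct variable: l↦v1, m↦b.
  ((∀m ¬H(m)) ∨ (∀j ∀l (¬H(l) ∧ ¬H(j)))) ∧ (∃v1 ∃b (H(v1) ∧ ¬H(b)))
Extract every quantifier outward, since the variables are now distinct and don't occur free across branches:
  ∀m ∀j ∀l ∃v1 ∃b ((¬H(m) ∨ ¬H(l) ∧ ¬H(j)) ∧ H(v1) ∧ ¬H(b))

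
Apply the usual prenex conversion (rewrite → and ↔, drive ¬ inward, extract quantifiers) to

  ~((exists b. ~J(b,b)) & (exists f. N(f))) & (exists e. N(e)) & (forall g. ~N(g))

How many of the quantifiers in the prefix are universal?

3

Push ¬ through the quantifiers and connectives to reach negation normal form:
  ((forall b. J(b,b)) | (forall f. ~N(f))) & (exists e. N(e)) & (forall g. ~N(g))
All bound variables are already distinct, so no renaming is needed.
Pull the quantifiers to the front (each side's bound variable is not free in the other side):
  forall b. forall f. exists e. forall g. ((J(b,b) | ~N(f)) & N(e) & ~N(g))
The prefix is forall b forall f exists e forall g: 3 universal, 1 existential.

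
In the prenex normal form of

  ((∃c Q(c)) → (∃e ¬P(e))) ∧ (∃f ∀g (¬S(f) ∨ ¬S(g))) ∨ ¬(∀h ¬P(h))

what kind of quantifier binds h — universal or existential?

First replace A → B with ¬A ∨ B.
  (¬(∃c Q(c)) ∨ (∃e ¬P(e))) ∧ (∃f ∀g (¬S(f) ∨ ¬S(g))) ∨ ¬(∀h ¬P(h))
Push ¬ through the quantifiers and connectives to reach negation normal form:
  ((∀c ¬Q(c)) ∨ (∃e ¬P(e))) ∧ (∃f ∀g (¬S(f) ∨ ¬S(g))) ∨ (∃h P(h))
All bound variables are already distinct, so no renaming is needed.
Finally move all quantifiers to the prefix:
  ∀c ∃e ∃f ∀g ∃h ((¬Q(c) ∨ ¬P(e)) ∧ (¬S(f) ∨ ¬S(g)) ∨ P(h))
The quantifier ∀h sits under an odd number of negations (counting the antecedent side of each →), so it flips to ∃h.

existential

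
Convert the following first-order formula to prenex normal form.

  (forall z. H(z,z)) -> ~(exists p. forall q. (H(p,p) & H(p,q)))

exists z. forall p. exists q. (~H(z,z) | ~H(p,p) | ~H(p,q))

Eliminate → and ↔ using ¬ and ∨.
  ~(forall z. H(z,z)) | ~(exists p. forall q. (H(p,p) & H(p,q)))
Drive negations inward (¬∀x A ≡ ∃x ¬A, ¬∃x A ≡ ∀x ¬A, De Morgan for ∧/∨):
  (exists z. ~H(z,z)) | (forall p. exists q. (~H(p,p) | ~H(p,q)))
Finally move all quantifiers to the prefix:
  exists z. forall p. exists q. (~H(z,z) | ~H(p,p) | ~H(p,q))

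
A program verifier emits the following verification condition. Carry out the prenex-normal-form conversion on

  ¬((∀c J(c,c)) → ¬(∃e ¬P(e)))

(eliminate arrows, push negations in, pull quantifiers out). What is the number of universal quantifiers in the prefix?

1

Eliminate → and ↔ using ¬ and ∨.
  ¬(¬(∀c J(c,c)) ∨ ¬(∃e ¬P(e)))
Push ¬ through the quantifiers and connectives to reach negation normal form:
  (∀c J(c,c)) ∧ (∃e ¬P(e))
All bound variables are already distinct, so no renaming is needed.
Finally move all quantifiers to the prefix:
  ∀c ∃e (J(c,c) ∧ ¬P(e))
The prefix is ∀c ∃e: 1 universal, 1 existential.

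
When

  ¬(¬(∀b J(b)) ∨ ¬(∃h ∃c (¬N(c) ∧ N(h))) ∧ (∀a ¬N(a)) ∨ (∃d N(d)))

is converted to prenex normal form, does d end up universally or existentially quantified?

Drive negations inward (¬∀x A ≡ ∃x ¬A, ¬∃x A ≡ ∀x ¬A, De Morgan for ∧/∨):
  (∀b J(b)) ∧ ((∃h ∃c (¬N(c) ∧ N(h))) ∨ (∃a N(a))) ∧ (∀d ¬N(d))
Pull the quantifiers to the front (each side's bound variable is not free in the other side):
  ∀b ∃h ∃c ∃a ∀d (J(b) ∧ (¬N(c) ∧ N(h) ∨ N(a)) ∧ ¬N(d))
The quantifier ∃d sits under an odd number of negations, so it flips to ∀d.

universal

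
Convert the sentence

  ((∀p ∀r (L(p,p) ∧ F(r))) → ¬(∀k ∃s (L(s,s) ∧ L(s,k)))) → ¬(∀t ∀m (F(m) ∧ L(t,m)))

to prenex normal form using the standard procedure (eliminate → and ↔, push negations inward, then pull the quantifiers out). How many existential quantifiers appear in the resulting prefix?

3

Rewrite implications/biconditionals: A → B as ¬A ∨ B.
  ¬(¬(∀p ∀r (L(p,p) ∧ F(r))) ∨ ¬(∀k ∃s (L(s,s) ∧ L(s,k)))) ∨ ¬(∀t ∀m (F(m) ∧ L(t,m)))
Drive negations inward (¬∀x A ≡ ∃x ¬A, ¬∃x A ≡ ∀x ¬A, De Morgan for ∧/∨):
  (∀p ∀r (L(p,p) ∧ F(r))) ∧ (∀k ∃s (L(s,s) ∧ L(s,k))) ∨ (∃t ∃m (¬F(m) ∨ ¬L(t,m)))
All bound variables are already distinct, so no renaming is needed.
Extract every quantifier outward, since the variables are now distinct and don't occur free across branches:
  ∀p ∀r ∀k ∃s ∃t ∃m (L(p,p) ∧ F(r) ∧ L(s,s) ∧ L(s,k) ∨ ¬F(m) ∨ ¬L(t,m))
The prefix is ∀p ∀r ∀k ∃s ∃t ∃m: 3 universal, 3 existential.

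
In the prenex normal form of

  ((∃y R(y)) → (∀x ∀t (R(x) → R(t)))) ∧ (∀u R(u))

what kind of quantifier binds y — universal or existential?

Rewrite implications/biconditionals: A → B as ¬A ∨ B.
  (¬(∃y R(y)) ∨ (∀x ∀t (¬R(x) ∨ R(t)))) ∧ (∀u R(u))
Push ¬ through the quantifiers and connectives to reach negation normal form:
  ((∀y ¬R(y)) ∨ (∀x ∀t (¬R(x) ∨ R(t)))) ∧ (∀u R(u))
Pull the quantifiers to the front (each side's bound variable is not free in the other side):
  ∀y ∀x ∀t ∀u ((¬R(y) ∨ ¬R(x) ∨ R(t)) ∧ R(u))
The quantifier ∃y sits under an odd number of negations (counting the antecedent side of each →), so it flips to ∀y.

universal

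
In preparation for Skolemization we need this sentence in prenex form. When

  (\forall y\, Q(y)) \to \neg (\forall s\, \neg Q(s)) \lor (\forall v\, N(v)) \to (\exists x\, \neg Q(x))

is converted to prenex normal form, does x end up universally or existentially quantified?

existential

Eliminate → and ↔ using ¬ and ∨.
  \neg (\forall y\, Q(y)) \lor \neg (\neg (\forall s\, \neg Q(s)) \lor (\forall v\, N(v))) \lor (\exists x\, \neg Q(x))
Drive negations inward (¬∀x A ≡ ∃x ¬A, ¬∃x A ≡ ∀x ¬A, De Morgan for ∧/∨):
  (\exists y\, \neg Q(y)) \lor (\forall s\, \neg Q(s)) \land (\exists v\, \neg N(v)) \lor (\exists x\, \neg Q(x))
Finally move all quantifiers to the prefix:
  \exists y\, \forall s\, \exists v\, \exists x\, (\neg Q(y) \lor \neg Q(s) \land \neg N(v) \lor \neg Q(x))
The quantifier \exists x sits under an even number of negations (counting the antecedent side of each →), so it remains existential.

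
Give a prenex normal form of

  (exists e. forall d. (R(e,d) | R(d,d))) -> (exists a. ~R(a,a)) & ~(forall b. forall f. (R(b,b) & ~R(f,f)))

forall e. exists d. exists a. exists b. exists f. (~R(e,d) & ~R(d,d) | ~R(a,a) & (~R(b,b) | R(f,f)))

Rewrite implications/biconditionals: A → B as ¬A ∨ B.
  ~(exists e. forall d. (R(e,d) | R(d,d))) | (exists a. ~R(a,a)) & ~(forall b. forall f. (R(b,b) & ~R(f,f)))
Move each ¬ inward, flipping quantifiers it crosses:
  (forall e. exists d. (~R(e,d) & ~R(d,d))) | (exists a. ~R(a,a)) & (exists b. exists f. (~R(b,b) | R(f,f)))
Finally move all quantifiers to the prefix:
  forall e. exists d. exists a. exists b. exists f. (~R(e,d) & ~R(d,d) | ~R(a,a) & (~R(b,b) | R(f,f)))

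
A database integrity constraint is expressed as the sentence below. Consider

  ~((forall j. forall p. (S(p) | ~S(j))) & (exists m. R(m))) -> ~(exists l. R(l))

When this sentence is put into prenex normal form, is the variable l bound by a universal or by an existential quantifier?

universal

Rewrite implications/biconditionals: A → B as ¬A ∨ B.
  ~~((forall j. forall p. (S(p) | ~S(j))) & (exists m. R(m))) | ~(exists l. R(l))
Move each ¬ inward, flipping quantifiers it crosses:
  (forall j. forall p. (S(p) | ~S(j))) & (exists m. R(m)) | (forall l. ~R(l))
All bound variables are already distinct, so no renaming is needed.
Pull the quantifiers to the front (each side's bound variable is not free in the other side):
  forall j. forall p. exists m. forall l. ((S(p) | ~S(j)) & R(m) | ~R(l))
The quantifier exists l sits under an odd number of negations (counting the antecedent side of each →), so it flips to forall l.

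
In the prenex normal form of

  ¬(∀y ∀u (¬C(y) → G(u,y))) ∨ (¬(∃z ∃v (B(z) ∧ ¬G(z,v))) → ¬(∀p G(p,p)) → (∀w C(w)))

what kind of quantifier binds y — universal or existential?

existential

First replace A → B with ¬A ∨ B.
  ¬(∀y ∀u (¬¬C(y) ∨ G(u,y))) ∨ ¬¬(∃z ∃v (B(z) ∧ ¬G(z,v))) ∨ ¬¬(∀p G(p,p)) ∨ (∀w C(w))
Push ¬ through the quantifiers and connectives to reach negation normal form:
  (∃y ∃u (¬C(y) ∧ ¬G(u,y))) ∨ (∃z ∃v (B(z) ∧ ¬G(z,v))) ∨ (∀p G(p,p)) ∨ (∀w C(w))
All bound variables are already distinct, so no renaming is needed.
Extract every quantifier outward, since the variables are now distinct and don't occur free across branches:
  ∃y ∃u ∃z ∃v ∀p ∀w (¬C(y) ∧ ¬G(u,y) ∨ B(z) ∧ ¬G(z,v) ∨ G(p,p) ∨ C(w))
The quantifier ∀y sits under an odd number of negations (counting the antecedent side of each →), so it flips to ∃y.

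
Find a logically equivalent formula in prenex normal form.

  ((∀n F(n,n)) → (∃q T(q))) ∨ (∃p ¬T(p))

∃n ∃q ∃p (¬F(n,n) ∨ T(q) ∨ ¬T(p))

First replace A → B with ¬A ∨ B.
  ¬(∀n F(n,n)) ∨ (∃q T(q)) ∨ (∃p ¬T(p))
Move each ¬ inward, flipping quantifiers it crosses:
  (∃n ¬F(n,n)) ∨ (∃q T(q)) ∨ (∃p ¬T(p))
Finally move all quantifiers to the prefix:
  ∃n ∃q ∃p (¬F(n,n) ∨ T(q) ∨ ¬T(p))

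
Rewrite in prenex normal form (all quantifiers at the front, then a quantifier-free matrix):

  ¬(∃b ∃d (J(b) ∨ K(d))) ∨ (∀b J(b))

Move each ¬ inward, flipping quantifiers it crosses:
  (∀b ∀d (¬J(b) ∧ ¬K(d))) ∨ (∀b J(b))
Standardize variables apart so no two quantifiers bind the same name: b↦v.
  (∀b ∀d (¬J(b) ∧ ¬K(d))) ∨ (∀v J(v))
Extract every quantifier outward, since the variables are now distinct and don't occur free across branches:
  ∀b ∀d ∀v (¬J(b) ∧ ¬K(d) ∨ J(v))

∀b ∀d ∀v (¬J(b) ∧ ¬K(d) ∨ J(v))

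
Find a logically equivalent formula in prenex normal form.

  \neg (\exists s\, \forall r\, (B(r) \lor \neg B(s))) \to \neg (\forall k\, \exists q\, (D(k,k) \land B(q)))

\exists s\, \forall r\, \exists k\, \forall q\, (B(r) \lor \neg B(s) \lor \neg D(k,k) \lor \neg B(q))

Eliminate → and ↔ using ¬ and ∨.
  \neg \neg (\exists s\, \forall r\, (B(r) \lor \neg B(s))) \lor \neg (\forall k\, \exists q\, (D(k,k) \land B(q)))
Move each ¬ inward, flipping quantifiers it crosses:
  (\exists s\, \forall r\, (B(r) \lor \neg B(s))) \lor (\exists k\, \forall q\, (\neg D(k,k) \lor \neg B(q)))
All bound variables are already distinct, so no renaming is needed.
Pull the quantifiers to the front (each side's bound variable is not free in the other side):
  \exists s\, \forall r\, \exists k\, \forall q\, (B(r) \lor \neg B(s) \lor \neg D(k,k) \lor \neg B(q))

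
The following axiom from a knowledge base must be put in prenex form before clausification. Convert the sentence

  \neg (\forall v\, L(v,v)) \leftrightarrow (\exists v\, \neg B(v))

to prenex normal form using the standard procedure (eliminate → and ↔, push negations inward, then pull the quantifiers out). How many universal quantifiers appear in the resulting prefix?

First replace A → B with ¬A ∨ B; A ↔ B as (¬A ∨ B) ∧ (¬B ∨ A).
  (\neg \neg (\forall v\, L(v,v)) \lor (\exists v\, \neg B(v))) \land (\neg (\exists v\, \neg B(v)) \lor \neg (\forall v\, L(v,v)))
Push ¬ through the quantifiers and connectives to reach negation normal form:
  ((\forall v\, L(v,v)) \lor (\exists v\, \neg B(v))) \land ((\forall v\, B(v)) \lor (\exists v\, \neg L(v,v)))
Standardize variables apart so no two quantifiers bind the same name: v↦x1, v↦c, v↦q.
  ((\forall v\, L(v,v)) \lor (\exists x1\, \neg B(x1))) \land ((\forall c\, B(c)) \lor (\exists q\, \neg L(q,q)))
Finally move all quantifiers to the prefix:
  \forall v\, \exists x1\, \forall c\, \exists q\, ((L(v,v) \lor \neg B(x1)) \land (B(c) \lor \neg L(q,q)))
The prefix is \forall v \exists x1 \forall c \exists q: 2 universal, 2 existential.

2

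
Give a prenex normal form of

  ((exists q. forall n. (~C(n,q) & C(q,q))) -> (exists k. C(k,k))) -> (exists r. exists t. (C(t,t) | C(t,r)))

Eliminate → and ↔ using ¬ and ∨.
  ~(~(exists q. forall n. (~C(n,q) & C(q,q))) | (exists k. C(k,k))) | (exists r. exists t. (C(t,t) | C(t,r)))
Push ¬ through the quantifiers and connectives to reach negation normal form:
  (exists q. forall n. (~C(n,q) & C(q,q))) & (forall k. ~C(k,k)) | (exists r. exists t. (C(t,t) | C(t,r)))
Pull the quantifiers to the front (each side's bound variable is not free in the other side):
  exists q. forall n. forall k. exists r. exists t. (~C(n,q) & C(q,q) & ~C(k,k) | C(t,t) | C(t,r))

exists q. forall n. forall k. exists r. exists t. (~C(n,q) & C(q,q) & ~C(k,k) | C(t,t) | C(t,r))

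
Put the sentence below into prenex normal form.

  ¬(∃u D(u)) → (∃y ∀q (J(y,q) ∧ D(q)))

∃u ∃y ∀q (D(u) ∨ J(y,q) ∧ D(q))

Eliminate → and ↔ using ¬ and ∨.
  ¬¬(∃u D(u)) ∨ (∃y ∀q (J(y,q) ∧ D(q)))
Push ¬ through the quantifiers and connectives to reach negation normal form:
  (∃u D(u)) ∨ (∃y ∀q (J(y,q) ∧ D(q)))
Pull the quantifiers to the front (each side's bound variable is not free in the other side):
  ∃u ∃y ∀q (D(u) ∨ J(y,q) ∧ D(q))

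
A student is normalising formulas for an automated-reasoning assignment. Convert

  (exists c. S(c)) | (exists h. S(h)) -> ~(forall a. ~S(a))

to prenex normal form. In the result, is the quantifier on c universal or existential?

universal

Rewrite implications/biconditionals: A → B as ¬A ∨ B.
  ~((exists c. S(c)) | (exists h. S(h))) | ~(forall a. ~S(a))
Move each ¬ inward, flipping quantifiers it crosses:
  (forall c. ~S(c)) & (forall h. ~S(h)) | (exists a. S(a))
All bound variables are already distinct, so no renaming is needed.
Pull the quantifiers to the front (each side's bound variable is not free in the other side):
  forall c. forall h. exists a. (~S(c) & ~S(h) | S(a))
The quantifier exists c sits under an odd number of negations (counting the antecedent side of each →), so it flips to forall c.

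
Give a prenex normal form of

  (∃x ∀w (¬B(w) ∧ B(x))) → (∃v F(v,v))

∀x ∃w ∃v (B(w) ∨ ¬B(x) ∨ F(v,v))

Rewrite implications/biconditionals: A → B as ¬A ∨ B.
  ¬(∃x ∀w (¬B(w) ∧ B(x))) ∨ (∃v F(v,v))
Drive negations inward (¬∀x A ≡ ∃x ¬A, ¬∃x A ≡ ∀x ¬A, De Morgan for ∧/∨):
  (∀x ∃w (B(w) ∨ ¬B(x))) ∨ (∃v F(v,v))
Pull the quantifiers to the front (each side's bound variable is not free in the other side):
  ∀x ∃w ∃v (B(w) ∨ ¬B(x) ∨ F(v,v))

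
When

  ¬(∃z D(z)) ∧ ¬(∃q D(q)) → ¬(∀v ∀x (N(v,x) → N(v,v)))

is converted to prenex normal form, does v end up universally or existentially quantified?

existential

Eliminate → and ↔ using ¬ and ∨.
  ¬(¬(∃z D(z)) ∧ ¬(∃q D(q))) ∨ ¬(∀v ∀x (¬N(v,x) ∨ N(v,v)))
Drive negations inward (¬∀x A ≡ ∃x ¬A, ¬∃x A ≡ ∀x ¬A, De Morgan for ∧/∨):
  (∃z D(z)) ∨ (∃q D(q)) ∨ (∃v ∃x (N(v,x) ∧ ¬N(v,v)))
Pull the quantifiers to the front (each side's bound variable is not free in the other side):
  ∃z ∃q ∃v ∃x (D(z) ∨ D(q) ∨ N(v,x) ∧ ¬N(v,v))
The quantifier ∀v sits under an odd number of negations (counting the antecedent side of each →), so it flips to ∃v.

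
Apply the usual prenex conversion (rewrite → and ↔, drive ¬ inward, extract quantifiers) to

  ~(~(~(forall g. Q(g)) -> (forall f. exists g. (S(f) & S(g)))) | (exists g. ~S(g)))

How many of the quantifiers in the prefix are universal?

3

Eliminate → and ↔ using ¬ and ∨.
  ~(~(~~(forall g. Q(g)) | (forall f. exists g. (S(f) & S(g)))) | (exists g. ~S(g)))
Push ¬ through the quantifiers and connectives to reach negation normal form:
  ((forall g. Q(g)) | (forall f. exists g. (S(f) & S(g)))) & (forall g. S(g))
Rename bound variables to avoid capture: g↦c, g↦q.
  ((forall g. Q(g)) | (forall f. exists c. (S(f) & S(c)))) & (forall q. S(q))
Extract every quantifier outward, since the variables are now distinct and don't occur free across branches:
  forall g. forall f. exists c. forall q. ((Q(g) | S(f) & S(c)) & S(q))
The prefix is forall g forall f exists c forall q: 3 universal, 1 existential.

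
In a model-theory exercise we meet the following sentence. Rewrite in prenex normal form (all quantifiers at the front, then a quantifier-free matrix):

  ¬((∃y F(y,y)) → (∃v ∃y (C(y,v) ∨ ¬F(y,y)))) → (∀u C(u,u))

∀y ∃v ∃z1 ∀u (¬F(y,y) ∨ C(z1,v) ∨ ¬F(z1,z1) ∨ C(u,u))

Rewrite implications/biconditionals: A → B as ¬A ∨ B.
  ¬¬(¬(∃y F(y,y)) ∨ (∃v ∃y (C(y,v) ∨ ¬F(y,y)))) ∨ (∀u C(u,u))
Drive negations inward (¬∀x A ≡ ∃x ¬A, ¬∃x A ≡ ∀x ¬A, De Morgan for ∧/∨):
  (∀y ¬F(y,y)) ∨ (∃v ∃y (C(y,v) ∨ ¬F(y,y))) ∨ (∀u C(u,u))
Rename bound variables to avoid capture: y↦z1.
  (∀y ¬F(y,y)) ∨ (∃v ∃z1 (C(z1,v) ∨ ¬F(z1,z1))) ∨ (∀u C(u,u))
Pull the quantifiers to the front (each side's bound variable is not free in the other side):
  ∀y ∃v ∃z1 ∀u (¬F(y,y) ∨ C(z1,v) ∨ ¬F(z1,z1) ∨ C(u,u))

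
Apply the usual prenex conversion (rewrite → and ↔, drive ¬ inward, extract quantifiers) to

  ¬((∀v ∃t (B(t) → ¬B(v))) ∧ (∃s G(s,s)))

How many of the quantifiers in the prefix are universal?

2

First replace A → B with ¬A ∨ B.
  ¬((∀v ∃t (¬B(t) ∨ ¬B(v))) ∧ (∃s G(s,s)))
Drive negations inward (¬∀x A ≡ ∃x ¬A, ¬∃x A ≡ ∀x ¬A, De Morgan for ∧/∨):
  (∃v ∀t (B(t) ∧ B(v))) ∨ (∀s ¬G(s,s))
All bound variables are already distinct, so no renaming is needed.
Pull the quantifiers to the front (each side's bound variable is not free in the other side):
  ∃v ∀t ∀s (B(t) ∧ B(v) ∨ ¬G(s,s))
The prefix is ∃v ∀t ∀s: 2 universal, 1 existential.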